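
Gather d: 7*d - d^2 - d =-d^2 + 6*d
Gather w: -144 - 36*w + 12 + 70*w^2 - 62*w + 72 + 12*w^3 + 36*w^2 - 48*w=12*w^3 + 106*w^2 - 146*w - 60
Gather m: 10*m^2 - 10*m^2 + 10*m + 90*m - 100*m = 0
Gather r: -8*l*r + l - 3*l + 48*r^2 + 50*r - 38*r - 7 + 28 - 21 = -2*l + 48*r^2 + r*(12 - 8*l)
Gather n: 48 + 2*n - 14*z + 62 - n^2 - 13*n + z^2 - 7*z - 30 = -n^2 - 11*n + z^2 - 21*z + 80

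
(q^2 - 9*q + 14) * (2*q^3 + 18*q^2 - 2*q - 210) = 2*q^5 - 136*q^3 + 60*q^2 + 1862*q - 2940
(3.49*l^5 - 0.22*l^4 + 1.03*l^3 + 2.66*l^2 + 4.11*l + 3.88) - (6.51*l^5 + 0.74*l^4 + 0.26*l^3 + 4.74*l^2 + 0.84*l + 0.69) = -3.02*l^5 - 0.96*l^4 + 0.77*l^3 - 2.08*l^2 + 3.27*l + 3.19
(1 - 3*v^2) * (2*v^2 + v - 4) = -6*v^4 - 3*v^3 + 14*v^2 + v - 4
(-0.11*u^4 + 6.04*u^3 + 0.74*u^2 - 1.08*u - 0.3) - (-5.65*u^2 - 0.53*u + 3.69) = -0.11*u^4 + 6.04*u^3 + 6.39*u^2 - 0.55*u - 3.99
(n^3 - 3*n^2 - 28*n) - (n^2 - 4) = n^3 - 4*n^2 - 28*n + 4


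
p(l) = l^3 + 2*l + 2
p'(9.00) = 245.00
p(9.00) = 749.00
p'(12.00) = 434.00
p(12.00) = 1754.00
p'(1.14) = 5.90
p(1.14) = 5.76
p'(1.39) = 7.80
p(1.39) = 7.47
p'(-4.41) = 60.34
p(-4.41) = -92.59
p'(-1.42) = 8.05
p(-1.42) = -3.70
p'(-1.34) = 7.39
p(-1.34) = -3.09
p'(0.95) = 4.71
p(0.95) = 4.76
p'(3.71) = 43.29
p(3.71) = 60.48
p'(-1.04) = 5.24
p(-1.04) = -1.20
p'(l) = 3*l^2 + 2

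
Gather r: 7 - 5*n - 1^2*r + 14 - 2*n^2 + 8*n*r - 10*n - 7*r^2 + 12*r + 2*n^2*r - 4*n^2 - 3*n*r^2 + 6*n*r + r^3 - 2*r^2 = -6*n^2 - 15*n + r^3 + r^2*(-3*n - 9) + r*(2*n^2 + 14*n + 11) + 21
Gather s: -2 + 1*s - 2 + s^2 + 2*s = s^2 + 3*s - 4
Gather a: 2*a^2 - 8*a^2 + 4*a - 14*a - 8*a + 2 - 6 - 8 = -6*a^2 - 18*a - 12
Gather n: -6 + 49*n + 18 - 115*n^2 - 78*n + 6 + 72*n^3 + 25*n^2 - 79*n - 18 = 72*n^3 - 90*n^2 - 108*n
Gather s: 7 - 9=-2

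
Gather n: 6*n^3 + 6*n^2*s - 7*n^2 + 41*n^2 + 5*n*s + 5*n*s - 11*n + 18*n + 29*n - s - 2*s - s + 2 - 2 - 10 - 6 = 6*n^3 + n^2*(6*s + 34) + n*(10*s + 36) - 4*s - 16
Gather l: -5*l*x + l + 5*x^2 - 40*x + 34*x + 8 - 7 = l*(1 - 5*x) + 5*x^2 - 6*x + 1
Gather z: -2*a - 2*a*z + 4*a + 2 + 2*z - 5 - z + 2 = 2*a + z*(1 - 2*a) - 1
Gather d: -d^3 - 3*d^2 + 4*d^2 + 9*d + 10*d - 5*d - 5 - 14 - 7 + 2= -d^3 + d^2 + 14*d - 24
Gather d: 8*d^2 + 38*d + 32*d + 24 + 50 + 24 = 8*d^2 + 70*d + 98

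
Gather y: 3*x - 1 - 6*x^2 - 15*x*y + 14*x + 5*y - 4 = -6*x^2 + 17*x + y*(5 - 15*x) - 5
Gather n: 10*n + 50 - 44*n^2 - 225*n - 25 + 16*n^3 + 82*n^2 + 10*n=16*n^3 + 38*n^2 - 205*n + 25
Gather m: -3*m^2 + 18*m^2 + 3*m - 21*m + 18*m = 15*m^2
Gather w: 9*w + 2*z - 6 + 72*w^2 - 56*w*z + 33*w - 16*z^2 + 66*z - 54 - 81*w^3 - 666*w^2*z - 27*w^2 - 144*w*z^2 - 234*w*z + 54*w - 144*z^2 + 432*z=-81*w^3 + w^2*(45 - 666*z) + w*(-144*z^2 - 290*z + 96) - 160*z^2 + 500*z - 60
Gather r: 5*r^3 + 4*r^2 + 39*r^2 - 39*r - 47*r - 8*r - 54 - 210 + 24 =5*r^3 + 43*r^2 - 94*r - 240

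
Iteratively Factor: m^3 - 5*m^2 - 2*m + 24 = (m + 2)*(m^2 - 7*m + 12) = (m - 4)*(m + 2)*(m - 3)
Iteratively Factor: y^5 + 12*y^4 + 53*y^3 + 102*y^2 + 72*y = (y + 3)*(y^4 + 9*y^3 + 26*y^2 + 24*y) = (y + 3)^2*(y^3 + 6*y^2 + 8*y) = (y + 3)^2*(y + 4)*(y^2 + 2*y) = (y + 2)*(y + 3)^2*(y + 4)*(y)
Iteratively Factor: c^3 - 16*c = (c - 4)*(c^2 + 4*c) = c*(c - 4)*(c + 4)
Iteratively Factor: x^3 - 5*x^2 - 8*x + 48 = (x + 3)*(x^2 - 8*x + 16) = (x - 4)*(x + 3)*(x - 4)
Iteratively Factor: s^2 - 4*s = (s)*(s - 4)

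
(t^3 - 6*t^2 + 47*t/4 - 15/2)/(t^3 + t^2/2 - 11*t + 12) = (t - 5/2)/(t + 4)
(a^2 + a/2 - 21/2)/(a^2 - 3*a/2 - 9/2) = (2*a + 7)/(2*a + 3)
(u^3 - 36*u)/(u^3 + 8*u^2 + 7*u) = (u^2 - 36)/(u^2 + 8*u + 7)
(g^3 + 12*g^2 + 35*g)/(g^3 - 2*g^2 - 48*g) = (g^2 + 12*g + 35)/(g^2 - 2*g - 48)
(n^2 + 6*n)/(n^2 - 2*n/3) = 3*(n + 6)/(3*n - 2)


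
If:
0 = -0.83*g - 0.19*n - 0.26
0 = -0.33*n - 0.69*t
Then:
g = 0.478641840087623*t - 0.313253012048193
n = -2.09090909090909*t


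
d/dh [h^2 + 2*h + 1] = 2*h + 2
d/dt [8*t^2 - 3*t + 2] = 16*t - 3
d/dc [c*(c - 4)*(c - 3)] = 3*c^2 - 14*c + 12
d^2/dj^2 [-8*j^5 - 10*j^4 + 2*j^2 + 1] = -160*j^3 - 120*j^2 + 4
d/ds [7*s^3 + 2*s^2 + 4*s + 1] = 21*s^2 + 4*s + 4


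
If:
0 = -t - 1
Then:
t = -1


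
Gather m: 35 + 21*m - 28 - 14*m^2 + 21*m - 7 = -14*m^2 + 42*m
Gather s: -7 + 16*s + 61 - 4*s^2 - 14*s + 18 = -4*s^2 + 2*s + 72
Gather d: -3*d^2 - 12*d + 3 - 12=-3*d^2 - 12*d - 9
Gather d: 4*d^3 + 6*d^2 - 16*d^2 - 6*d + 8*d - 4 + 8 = 4*d^3 - 10*d^2 + 2*d + 4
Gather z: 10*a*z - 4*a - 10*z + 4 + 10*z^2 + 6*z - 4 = -4*a + 10*z^2 + z*(10*a - 4)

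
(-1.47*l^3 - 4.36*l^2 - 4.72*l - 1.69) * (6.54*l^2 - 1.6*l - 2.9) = -9.6138*l^5 - 26.1624*l^4 - 19.6298*l^3 + 9.1434*l^2 + 16.392*l + 4.901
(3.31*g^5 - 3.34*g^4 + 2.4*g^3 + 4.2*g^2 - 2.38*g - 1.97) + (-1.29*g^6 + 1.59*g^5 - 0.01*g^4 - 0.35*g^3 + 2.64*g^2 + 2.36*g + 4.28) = -1.29*g^6 + 4.9*g^5 - 3.35*g^4 + 2.05*g^3 + 6.84*g^2 - 0.02*g + 2.31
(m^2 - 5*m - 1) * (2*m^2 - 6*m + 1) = 2*m^4 - 16*m^3 + 29*m^2 + m - 1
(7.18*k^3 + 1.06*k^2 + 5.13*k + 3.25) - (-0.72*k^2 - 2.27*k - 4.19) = 7.18*k^3 + 1.78*k^2 + 7.4*k + 7.44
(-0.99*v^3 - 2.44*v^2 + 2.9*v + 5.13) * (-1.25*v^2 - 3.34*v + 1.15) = 1.2375*v^5 + 6.3566*v^4 + 3.3861*v^3 - 18.9045*v^2 - 13.7992*v + 5.8995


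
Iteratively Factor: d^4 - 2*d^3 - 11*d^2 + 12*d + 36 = (d + 2)*(d^3 - 4*d^2 - 3*d + 18) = (d + 2)^2*(d^2 - 6*d + 9) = (d - 3)*(d + 2)^2*(d - 3)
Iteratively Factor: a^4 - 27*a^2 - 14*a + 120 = (a + 3)*(a^3 - 3*a^2 - 18*a + 40) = (a + 3)*(a + 4)*(a^2 - 7*a + 10) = (a - 2)*(a + 3)*(a + 4)*(a - 5)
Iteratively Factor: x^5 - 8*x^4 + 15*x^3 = (x)*(x^4 - 8*x^3 + 15*x^2) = x^2*(x^3 - 8*x^2 + 15*x) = x^2*(x - 3)*(x^2 - 5*x) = x^2*(x - 5)*(x - 3)*(x)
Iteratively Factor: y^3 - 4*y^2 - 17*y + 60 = (y - 3)*(y^2 - y - 20) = (y - 3)*(y + 4)*(y - 5)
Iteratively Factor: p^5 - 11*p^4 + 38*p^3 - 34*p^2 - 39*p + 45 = (p - 3)*(p^4 - 8*p^3 + 14*p^2 + 8*p - 15) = (p - 3)*(p + 1)*(p^3 - 9*p^2 + 23*p - 15) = (p - 5)*(p - 3)*(p + 1)*(p^2 - 4*p + 3) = (p - 5)*(p - 3)^2*(p + 1)*(p - 1)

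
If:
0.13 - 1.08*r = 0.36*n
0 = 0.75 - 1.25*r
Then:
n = -1.44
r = 0.60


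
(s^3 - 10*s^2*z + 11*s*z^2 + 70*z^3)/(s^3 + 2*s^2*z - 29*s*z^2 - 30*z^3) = (s^2 - 5*s*z - 14*z^2)/(s^2 + 7*s*z + 6*z^2)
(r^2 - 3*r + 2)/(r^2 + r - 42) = (r^2 - 3*r + 2)/(r^2 + r - 42)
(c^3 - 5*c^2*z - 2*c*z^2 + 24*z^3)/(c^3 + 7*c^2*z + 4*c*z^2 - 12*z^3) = (-c^2 + 7*c*z - 12*z^2)/(-c^2 - 5*c*z + 6*z^2)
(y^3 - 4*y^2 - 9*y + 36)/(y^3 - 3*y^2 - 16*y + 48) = (y + 3)/(y + 4)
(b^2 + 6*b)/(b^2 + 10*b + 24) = b/(b + 4)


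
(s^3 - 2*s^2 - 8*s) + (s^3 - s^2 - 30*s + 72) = 2*s^3 - 3*s^2 - 38*s + 72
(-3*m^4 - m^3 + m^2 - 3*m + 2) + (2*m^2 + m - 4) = -3*m^4 - m^3 + 3*m^2 - 2*m - 2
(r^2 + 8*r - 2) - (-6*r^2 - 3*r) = 7*r^2 + 11*r - 2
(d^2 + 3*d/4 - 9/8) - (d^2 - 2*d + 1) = 11*d/4 - 17/8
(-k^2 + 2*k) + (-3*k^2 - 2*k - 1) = -4*k^2 - 1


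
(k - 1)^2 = k^2 - 2*k + 1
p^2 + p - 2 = (p - 1)*(p + 2)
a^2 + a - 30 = (a - 5)*(a + 6)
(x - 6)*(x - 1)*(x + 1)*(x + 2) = x^4 - 4*x^3 - 13*x^2 + 4*x + 12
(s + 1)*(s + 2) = s^2 + 3*s + 2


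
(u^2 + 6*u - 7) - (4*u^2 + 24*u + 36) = -3*u^2 - 18*u - 43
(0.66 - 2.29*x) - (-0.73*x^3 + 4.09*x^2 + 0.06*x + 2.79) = 0.73*x^3 - 4.09*x^2 - 2.35*x - 2.13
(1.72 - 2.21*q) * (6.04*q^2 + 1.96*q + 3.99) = -13.3484*q^3 + 6.0572*q^2 - 5.4467*q + 6.8628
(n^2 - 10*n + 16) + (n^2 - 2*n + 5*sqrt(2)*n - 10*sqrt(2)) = 2*n^2 - 12*n + 5*sqrt(2)*n - 10*sqrt(2) + 16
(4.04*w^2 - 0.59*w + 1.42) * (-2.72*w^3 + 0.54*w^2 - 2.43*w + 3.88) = -10.9888*w^5 + 3.7864*w^4 - 13.9982*w^3 + 17.8757*w^2 - 5.7398*w + 5.5096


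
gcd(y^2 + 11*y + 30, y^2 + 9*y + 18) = y + 6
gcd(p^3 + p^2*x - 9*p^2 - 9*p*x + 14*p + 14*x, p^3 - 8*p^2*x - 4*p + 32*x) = p - 2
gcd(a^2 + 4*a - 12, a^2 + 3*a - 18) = a + 6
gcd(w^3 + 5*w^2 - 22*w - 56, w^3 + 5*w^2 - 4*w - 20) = w + 2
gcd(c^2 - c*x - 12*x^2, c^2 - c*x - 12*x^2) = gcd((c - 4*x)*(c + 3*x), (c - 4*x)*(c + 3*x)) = -c^2 + c*x + 12*x^2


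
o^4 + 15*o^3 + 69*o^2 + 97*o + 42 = (o + 1)^2*(o + 6)*(o + 7)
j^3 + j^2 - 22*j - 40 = (j - 5)*(j + 2)*(j + 4)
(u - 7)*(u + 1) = u^2 - 6*u - 7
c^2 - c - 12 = (c - 4)*(c + 3)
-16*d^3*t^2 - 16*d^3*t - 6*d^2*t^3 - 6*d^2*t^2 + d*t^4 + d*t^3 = t*(-8*d + t)*(2*d + t)*(d*t + d)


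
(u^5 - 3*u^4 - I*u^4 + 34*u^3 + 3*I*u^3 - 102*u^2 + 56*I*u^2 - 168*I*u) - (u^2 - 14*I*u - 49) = u^5 - 3*u^4 - I*u^4 + 34*u^3 + 3*I*u^3 - 103*u^2 + 56*I*u^2 - 154*I*u + 49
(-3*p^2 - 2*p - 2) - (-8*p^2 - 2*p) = 5*p^2 - 2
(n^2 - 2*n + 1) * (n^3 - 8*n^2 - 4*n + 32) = n^5 - 10*n^4 + 13*n^3 + 32*n^2 - 68*n + 32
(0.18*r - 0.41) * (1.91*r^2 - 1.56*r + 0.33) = 0.3438*r^3 - 1.0639*r^2 + 0.699*r - 0.1353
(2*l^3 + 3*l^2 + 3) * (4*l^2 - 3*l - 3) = 8*l^5 + 6*l^4 - 15*l^3 + 3*l^2 - 9*l - 9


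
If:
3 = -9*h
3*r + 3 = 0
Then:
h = -1/3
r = -1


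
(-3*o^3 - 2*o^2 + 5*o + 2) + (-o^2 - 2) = -3*o^3 - 3*o^2 + 5*o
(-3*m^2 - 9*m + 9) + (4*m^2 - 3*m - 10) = m^2 - 12*m - 1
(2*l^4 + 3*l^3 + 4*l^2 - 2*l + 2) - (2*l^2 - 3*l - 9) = 2*l^4 + 3*l^3 + 2*l^2 + l + 11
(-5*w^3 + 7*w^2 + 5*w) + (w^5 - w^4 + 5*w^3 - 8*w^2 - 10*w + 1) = w^5 - w^4 - w^2 - 5*w + 1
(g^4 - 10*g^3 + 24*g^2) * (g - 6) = g^5 - 16*g^4 + 84*g^3 - 144*g^2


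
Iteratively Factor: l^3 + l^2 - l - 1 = (l - 1)*(l^2 + 2*l + 1) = (l - 1)*(l + 1)*(l + 1)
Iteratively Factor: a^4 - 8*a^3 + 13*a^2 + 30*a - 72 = (a + 2)*(a^3 - 10*a^2 + 33*a - 36) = (a - 4)*(a + 2)*(a^2 - 6*a + 9) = (a - 4)*(a - 3)*(a + 2)*(a - 3)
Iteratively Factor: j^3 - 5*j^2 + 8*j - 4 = (j - 1)*(j^2 - 4*j + 4) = (j - 2)*(j - 1)*(j - 2)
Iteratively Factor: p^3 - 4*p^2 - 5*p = (p + 1)*(p^2 - 5*p) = p*(p + 1)*(p - 5)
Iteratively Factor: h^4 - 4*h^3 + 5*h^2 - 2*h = (h - 1)*(h^3 - 3*h^2 + 2*h) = (h - 1)^2*(h^2 - 2*h) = h*(h - 1)^2*(h - 2)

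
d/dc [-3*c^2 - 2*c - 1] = -6*c - 2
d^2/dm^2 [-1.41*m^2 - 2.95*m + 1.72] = -2.82000000000000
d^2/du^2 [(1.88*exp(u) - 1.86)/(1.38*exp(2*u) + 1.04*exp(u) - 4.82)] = (3.580272*exp(4*u) - 16.866912*exp(3*u) + 67.021632*exp(2*u) - 42.075616*exp(u) + 34.353104)*exp(u)/(2.628072*exp(6*u) + 5.941728*exp(5*u) - 23.0598*exp(4*u) - 40.38112*exp(3*u) + 80.5422*exp(2*u) + 72.485088*exp(u) - 111.980168)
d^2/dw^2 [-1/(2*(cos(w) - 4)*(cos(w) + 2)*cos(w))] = (24*(1 - cos(w)^2)^2/cos(w)^3 - 12*sin(w)^6/cos(w)^3 - 3*cos(w)^3 - 22*cos(w)^2 - 96*tan(w)^2 - 16 + 100/cos(w) - 140/cos(w)^3)/(2*(cos(w) - 4)^3*(cos(w) + 2)^3)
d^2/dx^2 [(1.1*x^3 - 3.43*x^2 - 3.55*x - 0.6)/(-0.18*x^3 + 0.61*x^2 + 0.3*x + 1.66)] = (-0.0192959999999998*x^6 + 0.333719999999998*x^5 - 4.9383*x^4 + 17.093946*x^3 - 10.252068*x^2 - 38.02086*x + 14.260496)/(0.005832*x^9 - 0.059292*x^8 + 0.171774*x^7 - 0.190693*x^6 + 0.807318*x^5 - 1.479918*x^4 - 0.361656*x^3 - 5.490948*x^2 - 2.48004*x - 4.574296)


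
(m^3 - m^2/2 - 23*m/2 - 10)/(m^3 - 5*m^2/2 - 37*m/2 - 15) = (m - 4)/(m - 6)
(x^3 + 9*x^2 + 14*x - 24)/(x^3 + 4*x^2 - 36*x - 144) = (x - 1)/(x - 6)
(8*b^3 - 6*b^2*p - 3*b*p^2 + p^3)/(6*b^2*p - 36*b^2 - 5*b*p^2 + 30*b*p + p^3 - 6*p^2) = (8*b^3 - 6*b^2*p - 3*b*p^2 + p^3)/(6*b^2*p - 36*b^2 - 5*b*p^2 + 30*b*p + p^3 - 6*p^2)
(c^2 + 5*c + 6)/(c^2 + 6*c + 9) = (c + 2)/(c + 3)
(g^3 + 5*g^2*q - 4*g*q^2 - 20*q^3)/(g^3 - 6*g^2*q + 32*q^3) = (g^2 + 3*g*q - 10*q^2)/(g^2 - 8*g*q + 16*q^2)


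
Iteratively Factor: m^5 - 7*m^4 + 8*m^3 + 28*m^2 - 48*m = (m)*(m^4 - 7*m^3 + 8*m^2 + 28*m - 48) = m*(m - 4)*(m^3 - 3*m^2 - 4*m + 12) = m*(m - 4)*(m - 3)*(m^2 - 4) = m*(m - 4)*(m - 3)*(m + 2)*(m - 2)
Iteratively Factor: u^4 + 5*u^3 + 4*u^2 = (u)*(u^3 + 5*u^2 + 4*u) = u*(u + 1)*(u^2 + 4*u) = u^2*(u + 1)*(u + 4)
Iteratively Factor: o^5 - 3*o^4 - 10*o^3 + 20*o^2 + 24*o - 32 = (o + 2)*(o^4 - 5*o^3 + 20*o - 16) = (o - 2)*(o + 2)*(o^3 - 3*o^2 - 6*o + 8) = (o - 4)*(o - 2)*(o + 2)*(o^2 + o - 2) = (o - 4)*(o - 2)*(o + 2)^2*(o - 1)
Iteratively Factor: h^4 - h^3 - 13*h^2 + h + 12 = (h + 1)*(h^3 - 2*h^2 - 11*h + 12) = (h + 1)*(h + 3)*(h^2 - 5*h + 4) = (h - 1)*(h + 1)*(h + 3)*(h - 4)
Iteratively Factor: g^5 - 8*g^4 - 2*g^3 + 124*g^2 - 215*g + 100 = (g - 5)*(g^4 - 3*g^3 - 17*g^2 + 39*g - 20) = (g - 5)*(g - 1)*(g^3 - 2*g^2 - 19*g + 20) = (g - 5)*(g - 1)*(g + 4)*(g^2 - 6*g + 5) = (g - 5)*(g - 1)^2*(g + 4)*(g - 5)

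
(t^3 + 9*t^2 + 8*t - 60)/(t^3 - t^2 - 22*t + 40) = (t + 6)/(t - 4)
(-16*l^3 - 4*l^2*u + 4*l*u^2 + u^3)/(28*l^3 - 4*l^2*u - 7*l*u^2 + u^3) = (4*l + u)/(-7*l + u)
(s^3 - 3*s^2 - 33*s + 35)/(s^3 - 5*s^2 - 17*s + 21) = (s + 5)/(s + 3)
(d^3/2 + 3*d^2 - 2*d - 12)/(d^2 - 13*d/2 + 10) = (d^3 + 6*d^2 - 4*d - 24)/(2*d^2 - 13*d + 20)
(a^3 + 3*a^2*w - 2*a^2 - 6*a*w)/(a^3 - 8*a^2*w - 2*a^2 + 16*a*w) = (-a - 3*w)/(-a + 8*w)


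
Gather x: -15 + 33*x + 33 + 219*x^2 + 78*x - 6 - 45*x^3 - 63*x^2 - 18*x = -45*x^3 + 156*x^2 + 93*x + 12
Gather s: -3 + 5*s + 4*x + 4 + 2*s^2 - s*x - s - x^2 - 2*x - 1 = 2*s^2 + s*(4 - x) - x^2 + 2*x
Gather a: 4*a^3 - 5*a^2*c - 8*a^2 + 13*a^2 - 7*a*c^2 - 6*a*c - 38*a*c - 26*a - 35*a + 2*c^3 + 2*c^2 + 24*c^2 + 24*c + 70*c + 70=4*a^3 + a^2*(5 - 5*c) + a*(-7*c^2 - 44*c - 61) + 2*c^3 + 26*c^2 + 94*c + 70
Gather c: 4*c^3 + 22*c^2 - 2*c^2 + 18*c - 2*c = 4*c^3 + 20*c^2 + 16*c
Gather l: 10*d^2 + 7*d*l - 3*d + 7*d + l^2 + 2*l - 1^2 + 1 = 10*d^2 + 4*d + l^2 + l*(7*d + 2)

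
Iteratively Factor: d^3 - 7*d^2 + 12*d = (d)*(d^2 - 7*d + 12) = d*(d - 3)*(d - 4)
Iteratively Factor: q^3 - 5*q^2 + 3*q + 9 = (q + 1)*(q^2 - 6*q + 9) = (q - 3)*(q + 1)*(q - 3)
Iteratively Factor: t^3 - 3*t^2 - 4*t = (t)*(t^2 - 3*t - 4) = t*(t + 1)*(t - 4)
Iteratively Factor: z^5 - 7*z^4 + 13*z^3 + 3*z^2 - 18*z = (z - 3)*(z^4 - 4*z^3 + z^2 + 6*z) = (z - 3)*(z - 2)*(z^3 - 2*z^2 - 3*z) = z*(z - 3)*(z - 2)*(z^2 - 2*z - 3) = z*(z - 3)*(z - 2)*(z + 1)*(z - 3)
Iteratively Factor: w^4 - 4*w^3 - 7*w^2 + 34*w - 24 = (w - 2)*(w^3 - 2*w^2 - 11*w + 12) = (w - 2)*(w + 3)*(w^2 - 5*w + 4) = (w - 2)*(w - 1)*(w + 3)*(w - 4)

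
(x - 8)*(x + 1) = x^2 - 7*x - 8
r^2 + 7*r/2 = r*(r + 7/2)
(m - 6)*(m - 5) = m^2 - 11*m + 30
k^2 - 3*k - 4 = (k - 4)*(k + 1)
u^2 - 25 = (u - 5)*(u + 5)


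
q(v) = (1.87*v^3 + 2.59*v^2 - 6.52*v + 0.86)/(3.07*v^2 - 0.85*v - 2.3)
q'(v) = (0.85 - 6.14*v)*(1.87*v^3 + 2.59*v^2 - 6.52*v + 0.86)/(3.07*v^2 - 0.85*v - 2.3)^2 + (5.61*v^2 + 5.18*v - 6.52)/(3.07*v^2 - 0.85*v - 2.3) = (5.7409*v^4 - 3.179*v^3 + 4.9119*v^2 - 17.1944*v + 15.727)/(9.4249*v^4 - 5.219*v^3 - 13.3995*v^2 + 3.91*v + 5.29)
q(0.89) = 2.52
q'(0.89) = 14.54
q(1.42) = 0.81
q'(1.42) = 2.15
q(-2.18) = 0.57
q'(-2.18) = 1.20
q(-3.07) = -0.30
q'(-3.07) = 0.84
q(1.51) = 0.98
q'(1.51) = 1.70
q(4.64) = 3.56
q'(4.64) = 0.67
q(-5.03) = -1.74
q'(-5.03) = 0.68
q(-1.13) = 3.42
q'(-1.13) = 8.32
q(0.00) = -0.37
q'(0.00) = 2.97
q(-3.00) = -0.24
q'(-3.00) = 0.85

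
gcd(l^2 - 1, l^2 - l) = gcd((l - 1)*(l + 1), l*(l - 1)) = l - 1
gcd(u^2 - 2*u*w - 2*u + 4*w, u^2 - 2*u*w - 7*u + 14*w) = u - 2*w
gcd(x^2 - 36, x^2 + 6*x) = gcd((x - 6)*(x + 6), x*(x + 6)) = x + 6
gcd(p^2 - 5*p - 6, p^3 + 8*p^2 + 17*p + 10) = p + 1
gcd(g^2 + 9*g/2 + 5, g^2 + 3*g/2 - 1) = g + 2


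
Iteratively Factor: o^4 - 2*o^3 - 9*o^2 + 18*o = (o + 3)*(o^3 - 5*o^2 + 6*o) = (o - 2)*(o + 3)*(o^2 - 3*o) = o*(o - 2)*(o + 3)*(o - 3)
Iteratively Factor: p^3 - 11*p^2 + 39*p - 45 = (p - 5)*(p^2 - 6*p + 9) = (p - 5)*(p - 3)*(p - 3)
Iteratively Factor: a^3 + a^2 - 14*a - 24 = (a + 2)*(a^2 - a - 12) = (a + 2)*(a + 3)*(a - 4)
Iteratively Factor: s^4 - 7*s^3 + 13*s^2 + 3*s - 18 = (s - 3)*(s^3 - 4*s^2 + s + 6) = (s - 3)^2*(s^2 - s - 2) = (s - 3)^2*(s + 1)*(s - 2)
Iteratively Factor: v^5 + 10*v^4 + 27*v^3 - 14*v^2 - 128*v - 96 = (v + 3)*(v^4 + 7*v^3 + 6*v^2 - 32*v - 32) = (v + 1)*(v + 3)*(v^3 + 6*v^2 - 32) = (v - 2)*(v + 1)*(v + 3)*(v^2 + 8*v + 16) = (v - 2)*(v + 1)*(v + 3)*(v + 4)*(v + 4)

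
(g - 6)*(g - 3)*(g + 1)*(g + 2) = g^4 - 6*g^3 - 7*g^2 + 36*g + 36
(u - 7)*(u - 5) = u^2 - 12*u + 35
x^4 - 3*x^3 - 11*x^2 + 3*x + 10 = (x - 5)*(x - 1)*(x + 1)*(x + 2)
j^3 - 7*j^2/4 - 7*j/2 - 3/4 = (j - 3)*(j + 1/4)*(j + 1)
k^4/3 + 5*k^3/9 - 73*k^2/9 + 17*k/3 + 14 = (k/3 + 1/3)*(k - 3)*(k - 7/3)*(k + 6)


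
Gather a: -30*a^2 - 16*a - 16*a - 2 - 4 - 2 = -30*a^2 - 32*a - 8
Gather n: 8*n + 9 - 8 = 8*n + 1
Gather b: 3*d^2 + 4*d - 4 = 3*d^2 + 4*d - 4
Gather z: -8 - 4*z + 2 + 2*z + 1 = -2*z - 5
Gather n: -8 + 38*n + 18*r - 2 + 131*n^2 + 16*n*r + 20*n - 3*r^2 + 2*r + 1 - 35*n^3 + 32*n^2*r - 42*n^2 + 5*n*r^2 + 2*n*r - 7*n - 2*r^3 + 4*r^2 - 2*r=-35*n^3 + n^2*(32*r + 89) + n*(5*r^2 + 18*r + 51) - 2*r^3 + r^2 + 18*r - 9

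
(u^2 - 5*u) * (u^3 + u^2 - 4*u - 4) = u^5 - 4*u^4 - 9*u^3 + 16*u^2 + 20*u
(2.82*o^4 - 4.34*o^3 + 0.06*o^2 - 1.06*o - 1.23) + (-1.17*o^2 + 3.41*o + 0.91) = 2.82*o^4 - 4.34*o^3 - 1.11*o^2 + 2.35*o - 0.32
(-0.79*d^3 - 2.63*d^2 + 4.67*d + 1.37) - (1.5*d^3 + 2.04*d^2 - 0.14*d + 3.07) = -2.29*d^3 - 4.67*d^2 + 4.81*d - 1.7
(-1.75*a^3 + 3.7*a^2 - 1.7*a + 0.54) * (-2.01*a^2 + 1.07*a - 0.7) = 3.5175*a^5 - 9.3095*a^4 + 8.601*a^3 - 5.4944*a^2 + 1.7678*a - 0.378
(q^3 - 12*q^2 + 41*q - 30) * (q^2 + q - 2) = q^5 - 11*q^4 + 27*q^3 + 35*q^2 - 112*q + 60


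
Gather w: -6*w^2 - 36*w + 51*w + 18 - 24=-6*w^2 + 15*w - 6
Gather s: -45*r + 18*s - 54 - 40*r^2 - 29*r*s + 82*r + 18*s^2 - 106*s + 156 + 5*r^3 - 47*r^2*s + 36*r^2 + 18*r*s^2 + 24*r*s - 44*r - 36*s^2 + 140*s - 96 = 5*r^3 - 4*r^2 - 7*r + s^2*(18*r - 18) + s*(-47*r^2 - 5*r + 52) + 6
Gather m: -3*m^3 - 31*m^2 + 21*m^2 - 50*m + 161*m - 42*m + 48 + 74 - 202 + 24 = -3*m^3 - 10*m^2 + 69*m - 56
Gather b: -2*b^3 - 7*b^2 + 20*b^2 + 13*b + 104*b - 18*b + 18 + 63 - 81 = -2*b^3 + 13*b^2 + 99*b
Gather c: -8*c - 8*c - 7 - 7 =-16*c - 14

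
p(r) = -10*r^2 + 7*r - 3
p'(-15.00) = 307.00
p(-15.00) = -2358.00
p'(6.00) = -113.00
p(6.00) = -321.00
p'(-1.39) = 34.80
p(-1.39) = -32.05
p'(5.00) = -93.00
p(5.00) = -218.00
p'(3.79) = -68.80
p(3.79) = -120.11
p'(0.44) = -1.80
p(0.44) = -1.86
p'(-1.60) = 39.00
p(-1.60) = -39.80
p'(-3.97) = 86.40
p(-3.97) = -188.40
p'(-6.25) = 132.00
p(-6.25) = -437.38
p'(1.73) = -27.60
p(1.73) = -20.82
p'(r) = 7 - 20*r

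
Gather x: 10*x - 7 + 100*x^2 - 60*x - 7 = 100*x^2 - 50*x - 14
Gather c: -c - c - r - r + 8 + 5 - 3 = -2*c - 2*r + 10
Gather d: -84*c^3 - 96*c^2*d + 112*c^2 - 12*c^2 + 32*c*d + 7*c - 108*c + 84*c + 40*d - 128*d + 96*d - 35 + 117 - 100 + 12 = -84*c^3 + 100*c^2 - 17*c + d*(-96*c^2 + 32*c + 8) - 6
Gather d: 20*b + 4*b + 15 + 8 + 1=24*b + 24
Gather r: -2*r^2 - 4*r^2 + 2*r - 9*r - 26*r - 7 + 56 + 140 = -6*r^2 - 33*r + 189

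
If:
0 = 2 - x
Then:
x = 2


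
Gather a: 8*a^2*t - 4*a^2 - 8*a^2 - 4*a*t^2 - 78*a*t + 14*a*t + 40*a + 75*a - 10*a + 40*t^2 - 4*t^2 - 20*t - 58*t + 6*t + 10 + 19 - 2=a^2*(8*t - 12) + a*(-4*t^2 - 64*t + 105) + 36*t^2 - 72*t + 27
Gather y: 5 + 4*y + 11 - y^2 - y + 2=-y^2 + 3*y + 18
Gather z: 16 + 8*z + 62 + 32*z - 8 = 40*z + 70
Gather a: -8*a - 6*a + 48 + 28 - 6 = 70 - 14*a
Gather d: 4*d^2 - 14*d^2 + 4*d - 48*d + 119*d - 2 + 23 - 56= -10*d^2 + 75*d - 35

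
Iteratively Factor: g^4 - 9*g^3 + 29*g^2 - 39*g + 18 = (g - 3)*(g^3 - 6*g^2 + 11*g - 6) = (g - 3)*(g - 2)*(g^2 - 4*g + 3) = (g - 3)^2*(g - 2)*(g - 1)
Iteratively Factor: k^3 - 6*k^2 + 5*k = (k)*(k^2 - 6*k + 5) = k*(k - 1)*(k - 5)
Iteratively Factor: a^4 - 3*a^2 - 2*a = (a + 1)*(a^3 - a^2 - 2*a) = (a + 1)^2*(a^2 - 2*a) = a*(a + 1)^2*(a - 2)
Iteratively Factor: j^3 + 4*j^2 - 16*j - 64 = (j + 4)*(j^2 - 16) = (j + 4)^2*(j - 4)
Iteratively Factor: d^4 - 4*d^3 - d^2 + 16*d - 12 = (d + 2)*(d^3 - 6*d^2 + 11*d - 6) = (d - 1)*(d + 2)*(d^2 - 5*d + 6) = (d - 2)*(d - 1)*(d + 2)*(d - 3)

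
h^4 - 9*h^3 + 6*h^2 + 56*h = h*(h - 7)*(h - 4)*(h + 2)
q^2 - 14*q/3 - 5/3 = (q - 5)*(q + 1/3)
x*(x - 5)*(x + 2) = x^3 - 3*x^2 - 10*x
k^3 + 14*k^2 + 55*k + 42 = (k + 1)*(k + 6)*(k + 7)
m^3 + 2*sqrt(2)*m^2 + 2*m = m*(m + sqrt(2))^2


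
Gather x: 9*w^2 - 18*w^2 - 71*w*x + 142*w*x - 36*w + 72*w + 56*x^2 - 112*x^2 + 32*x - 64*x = -9*w^2 + 36*w - 56*x^2 + x*(71*w - 32)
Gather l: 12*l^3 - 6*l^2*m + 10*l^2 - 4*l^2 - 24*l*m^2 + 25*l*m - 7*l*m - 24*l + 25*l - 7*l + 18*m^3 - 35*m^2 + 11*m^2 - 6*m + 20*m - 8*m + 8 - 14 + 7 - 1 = 12*l^3 + l^2*(6 - 6*m) + l*(-24*m^2 + 18*m - 6) + 18*m^3 - 24*m^2 + 6*m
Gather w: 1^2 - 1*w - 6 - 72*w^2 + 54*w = -72*w^2 + 53*w - 5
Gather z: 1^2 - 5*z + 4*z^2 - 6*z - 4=4*z^2 - 11*z - 3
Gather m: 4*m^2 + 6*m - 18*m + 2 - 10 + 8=4*m^2 - 12*m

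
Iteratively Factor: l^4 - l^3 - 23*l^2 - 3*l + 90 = (l - 5)*(l^3 + 4*l^2 - 3*l - 18) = (l - 5)*(l + 3)*(l^2 + l - 6) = (l - 5)*(l + 3)^2*(l - 2)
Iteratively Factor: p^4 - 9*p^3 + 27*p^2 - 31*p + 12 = (p - 1)*(p^3 - 8*p^2 + 19*p - 12) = (p - 3)*(p - 1)*(p^2 - 5*p + 4) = (p - 3)*(p - 1)^2*(p - 4)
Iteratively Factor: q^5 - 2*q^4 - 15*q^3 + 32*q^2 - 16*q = (q - 1)*(q^4 - q^3 - 16*q^2 + 16*q) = (q - 4)*(q - 1)*(q^3 + 3*q^2 - 4*q) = (q - 4)*(q - 1)*(q + 4)*(q^2 - q) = (q - 4)*(q - 1)^2*(q + 4)*(q)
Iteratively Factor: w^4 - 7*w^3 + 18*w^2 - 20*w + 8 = (w - 2)*(w^3 - 5*w^2 + 8*w - 4) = (w - 2)^2*(w^2 - 3*w + 2) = (w - 2)^2*(w - 1)*(w - 2)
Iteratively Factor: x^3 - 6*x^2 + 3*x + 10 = (x + 1)*(x^2 - 7*x + 10) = (x - 2)*(x + 1)*(x - 5)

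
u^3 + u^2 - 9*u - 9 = (u - 3)*(u + 1)*(u + 3)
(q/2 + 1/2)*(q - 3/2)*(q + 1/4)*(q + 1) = q^4/2 + 3*q^3/8 - 15*q^2/16 - q - 3/16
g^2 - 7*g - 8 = (g - 8)*(g + 1)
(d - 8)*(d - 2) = d^2 - 10*d + 16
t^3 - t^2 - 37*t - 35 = (t - 7)*(t + 1)*(t + 5)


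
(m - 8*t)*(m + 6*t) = m^2 - 2*m*t - 48*t^2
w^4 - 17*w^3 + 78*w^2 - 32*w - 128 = (w - 8)^2*(w - 2)*(w + 1)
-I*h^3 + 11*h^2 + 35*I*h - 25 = (h + 5*I)^2*(-I*h + 1)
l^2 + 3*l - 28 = (l - 4)*(l + 7)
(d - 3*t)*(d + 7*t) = d^2 + 4*d*t - 21*t^2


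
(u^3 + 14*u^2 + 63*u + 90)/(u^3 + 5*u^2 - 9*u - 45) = (u + 6)/(u - 3)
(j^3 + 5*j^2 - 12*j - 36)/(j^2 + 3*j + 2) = (j^2 + 3*j - 18)/(j + 1)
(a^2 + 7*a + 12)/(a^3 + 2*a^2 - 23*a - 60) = 1/(a - 5)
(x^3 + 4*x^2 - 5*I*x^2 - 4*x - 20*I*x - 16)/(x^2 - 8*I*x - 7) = (x^2 + 4*x*(1 - I) - 16*I)/(x - 7*I)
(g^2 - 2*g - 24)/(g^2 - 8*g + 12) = (g + 4)/(g - 2)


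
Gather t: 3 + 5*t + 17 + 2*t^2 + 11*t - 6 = 2*t^2 + 16*t + 14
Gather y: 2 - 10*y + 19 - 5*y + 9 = 30 - 15*y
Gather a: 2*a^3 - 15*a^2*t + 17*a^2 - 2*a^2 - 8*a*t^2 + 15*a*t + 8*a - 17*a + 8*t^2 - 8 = 2*a^3 + a^2*(15 - 15*t) + a*(-8*t^2 + 15*t - 9) + 8*t^2 - 8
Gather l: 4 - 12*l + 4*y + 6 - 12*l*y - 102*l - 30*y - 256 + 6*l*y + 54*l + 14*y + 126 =l*(-6*y - 60) - 12*y - 120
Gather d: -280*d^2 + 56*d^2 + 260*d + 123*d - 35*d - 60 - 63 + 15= -224*d^2 + 348*d - 108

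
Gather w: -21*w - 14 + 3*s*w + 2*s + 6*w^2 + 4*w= 2*s + 6*w^2 + w*(3*s - 17) - 14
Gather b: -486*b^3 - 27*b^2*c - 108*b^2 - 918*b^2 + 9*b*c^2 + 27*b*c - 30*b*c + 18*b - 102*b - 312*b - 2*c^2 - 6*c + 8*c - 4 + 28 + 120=-486*b^3 + b^2*(-27*c - 1026) + b*(9*c^2 - 3*c - 396) - 2*c^2 + 2*c + 144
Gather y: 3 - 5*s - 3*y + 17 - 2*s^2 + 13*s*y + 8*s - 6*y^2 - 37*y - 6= -2*s^2 + 3*s - 6*y^2 + y*(13*s - 40) + 14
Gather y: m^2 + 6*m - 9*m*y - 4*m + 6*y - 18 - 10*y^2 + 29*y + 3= m^2 + 2*m - 10*y^2 + y*(35 - 9*m) - 15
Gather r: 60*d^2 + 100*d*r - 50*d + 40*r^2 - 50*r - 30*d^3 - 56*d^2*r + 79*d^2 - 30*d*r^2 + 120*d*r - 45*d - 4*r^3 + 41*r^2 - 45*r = -30*d^3 + 139*d^2 - 95*d - 4*r^3 + r^2*(81 - 30*d) + r*(-56*d^2 + 220*d - 95)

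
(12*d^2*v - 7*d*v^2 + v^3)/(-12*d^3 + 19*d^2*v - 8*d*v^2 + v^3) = v/(-d + v)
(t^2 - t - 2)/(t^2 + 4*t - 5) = (t^2 - t - 2)/(t^2 + 4*t - 5)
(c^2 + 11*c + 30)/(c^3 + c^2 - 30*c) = (c + 5)/(c*(c - 5))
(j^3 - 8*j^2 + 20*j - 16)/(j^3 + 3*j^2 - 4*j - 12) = (j^2 - 6*j + 8)/(j^2 + 5*j + 6)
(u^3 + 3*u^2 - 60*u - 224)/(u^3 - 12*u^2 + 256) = (u + 7)/(u - 8)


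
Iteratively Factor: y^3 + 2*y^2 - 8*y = (y)*(y^2 + 2*y - 8) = y*(y + 4)*(y - 2)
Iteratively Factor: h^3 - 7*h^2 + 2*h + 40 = (h - 4)*(h^2 - 3*h - 10) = (h - 5)*(h - 4)*(h + 2)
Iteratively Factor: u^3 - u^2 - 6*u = (u - 3)*(u^2 + 2*u) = (u - 3)*(u + 2)*(u)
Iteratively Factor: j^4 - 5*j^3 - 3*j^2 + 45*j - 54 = (j - 2)*(j^3 - 3*j^2 - 9*j + 27) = (j - 3)*(j - 2)*(j^2 - 9) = (j - 3)^2*(j - 2)*(j + 3)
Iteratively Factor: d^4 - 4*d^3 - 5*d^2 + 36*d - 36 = (d - 2)*(d^3 - 2*d^2 - 9*d + 18) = (d - 2)^2*(d^2 - 9) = (d - 3)*(d - 2)^2*(d + 3)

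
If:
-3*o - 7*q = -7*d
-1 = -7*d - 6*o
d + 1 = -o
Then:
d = 7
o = -8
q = 73/7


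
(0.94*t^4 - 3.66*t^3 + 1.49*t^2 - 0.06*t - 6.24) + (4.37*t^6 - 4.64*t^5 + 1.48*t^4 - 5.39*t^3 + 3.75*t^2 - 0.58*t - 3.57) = 4.37*t^6 - 4.64*t^5 + 2.42*t^4 - 9.05*t^3 + 5.24*t^2 - 0.64*t - 9.81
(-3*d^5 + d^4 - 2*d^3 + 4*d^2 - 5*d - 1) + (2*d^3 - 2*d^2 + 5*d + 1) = -3*d^5 + d^4 + 2*d^2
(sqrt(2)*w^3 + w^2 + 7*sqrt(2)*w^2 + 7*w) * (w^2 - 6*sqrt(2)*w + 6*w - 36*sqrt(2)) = sqrt(2)*w^5 - 11*w^4 + 13*sqrt(2)*w^4 - 143*w^3 + 36*sqrt(2)*w^3 - 462*w^2 - 78*sqrt(2)*w^2 - 252*sqrt(2)*w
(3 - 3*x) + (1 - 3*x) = 4 - 6*x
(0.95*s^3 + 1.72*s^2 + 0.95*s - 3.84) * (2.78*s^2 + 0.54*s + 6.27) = 2.641*s^5 + 5.2946*s^4 + 9.5263*s^3 + 0.622200000000001*s^2 + 3.8829*s - 24.0768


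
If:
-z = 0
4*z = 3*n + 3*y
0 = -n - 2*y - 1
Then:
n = 1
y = -1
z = 0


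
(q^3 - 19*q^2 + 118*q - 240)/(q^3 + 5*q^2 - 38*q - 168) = (q^2 - 13*q + 40)/(q^2 + 11*q + 28)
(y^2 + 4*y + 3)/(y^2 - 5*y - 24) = (y + 1)/(y - 8)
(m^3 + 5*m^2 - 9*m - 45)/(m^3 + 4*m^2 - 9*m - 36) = (m + 5)/(m + 4)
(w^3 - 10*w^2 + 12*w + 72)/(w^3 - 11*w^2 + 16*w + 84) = (w - 6)/(w - 7)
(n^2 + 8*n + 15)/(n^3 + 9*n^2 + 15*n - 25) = (n + 3)/(n^2 + 4*n - 5)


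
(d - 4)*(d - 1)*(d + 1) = d^3 - 4*d^2 - d + 4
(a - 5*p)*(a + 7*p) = a^2 + 2*a*p - 35*p^2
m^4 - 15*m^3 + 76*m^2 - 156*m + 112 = (m - 7)*(m - 4)*(m - 2)^2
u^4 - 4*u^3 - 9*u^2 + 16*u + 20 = (u - 5)*(u - 2)*(u + 1)*(u + 2)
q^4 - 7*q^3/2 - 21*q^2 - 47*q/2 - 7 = (q - 7)*(q + 1/2)*(q + 1)*(q + 2)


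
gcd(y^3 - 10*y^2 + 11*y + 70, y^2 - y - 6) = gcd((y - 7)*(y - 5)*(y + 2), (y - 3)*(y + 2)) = y + 2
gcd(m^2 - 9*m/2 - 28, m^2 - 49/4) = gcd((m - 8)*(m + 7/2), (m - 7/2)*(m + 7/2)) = m + 7/2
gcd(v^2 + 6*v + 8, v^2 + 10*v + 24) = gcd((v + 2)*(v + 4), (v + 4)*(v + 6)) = v + 4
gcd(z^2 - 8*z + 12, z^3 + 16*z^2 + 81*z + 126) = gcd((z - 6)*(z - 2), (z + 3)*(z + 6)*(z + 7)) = 1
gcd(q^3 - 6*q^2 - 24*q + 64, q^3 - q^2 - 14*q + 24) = q^2 + 2*q - 8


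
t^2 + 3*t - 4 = (t - 1)*(t + 4)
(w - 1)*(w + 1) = w^2 - 1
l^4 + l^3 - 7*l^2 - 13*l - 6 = (l - 3)*(l + 1)^2*(l + 2)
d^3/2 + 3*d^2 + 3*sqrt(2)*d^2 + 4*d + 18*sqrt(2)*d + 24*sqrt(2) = (d/2 + 1)*(d + 4)*(d + 6*sqrt(2))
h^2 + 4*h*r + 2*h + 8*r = (h + 2)*(h + 4*r)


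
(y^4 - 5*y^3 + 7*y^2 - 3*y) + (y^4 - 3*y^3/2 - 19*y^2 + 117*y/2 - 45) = 2*y^4 - 13*y^3/2 - 12*y^2 + 111*y/2 - 45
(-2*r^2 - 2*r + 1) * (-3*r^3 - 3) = 6*r^5 + 6*r^4 - 3*r^3 + 6*r^2 + 6*r - 3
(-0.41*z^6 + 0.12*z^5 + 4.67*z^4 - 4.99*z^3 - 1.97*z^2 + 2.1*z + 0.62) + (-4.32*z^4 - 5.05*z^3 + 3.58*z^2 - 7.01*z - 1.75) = -0.41*z^6 + 0.12*z^5 + 0.35*z^4 - 10.04*z^3 + 1.61*z^2 - 4.91*z - 1.13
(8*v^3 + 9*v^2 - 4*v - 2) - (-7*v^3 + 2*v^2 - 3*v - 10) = 15*v^3 + 7*v^2 - v + 8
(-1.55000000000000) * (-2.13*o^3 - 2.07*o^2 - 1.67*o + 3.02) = 3.3015*o^3 + 3.2085*o^2 + 2.5885*o - 4.681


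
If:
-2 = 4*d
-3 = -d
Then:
No Solution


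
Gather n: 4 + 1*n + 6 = n + 10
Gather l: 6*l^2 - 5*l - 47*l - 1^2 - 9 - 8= 6*l^2 - 52*l - 18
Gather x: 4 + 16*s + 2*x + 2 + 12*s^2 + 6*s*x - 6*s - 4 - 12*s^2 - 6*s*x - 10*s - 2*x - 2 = 0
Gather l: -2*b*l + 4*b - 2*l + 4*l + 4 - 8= 4*b + l*(2 - 2*b) - 4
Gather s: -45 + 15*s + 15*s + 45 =30*s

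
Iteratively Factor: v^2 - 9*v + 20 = (v - 4)*(v - 5)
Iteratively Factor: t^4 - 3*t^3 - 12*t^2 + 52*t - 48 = (t - 2)*(t^3 - t^2 - 14*t + 24) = (t - 2)*(t + 4)*(t^2 - 5*t + 6) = (t - 3)*(t - 2)*(t + 4)*(t - 2)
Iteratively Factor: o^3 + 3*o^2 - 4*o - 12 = (o + 2)*(o^2 + o - 6) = (o - 2)*(o + 2)*(o + 3)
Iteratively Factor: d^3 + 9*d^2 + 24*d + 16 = (d + 4)*(d^2 + 5*d + 4) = (d + 4)^2*(d + 1)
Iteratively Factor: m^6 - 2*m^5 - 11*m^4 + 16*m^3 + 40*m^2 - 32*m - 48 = (m - 2)*(m^5 - 11*m^3 - 6*m^2 + 28*m + 24) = (m - 2)*(m + 2)*(m^4 - 2*m^3 - 7*m^2 + 8*m + 12) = (m - 2)^2*(m + 2)*(m^3 - 7*m - 6) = (m - 3)*(m - 2)^2*(m + 2)*(m^2 + 3*m + 2) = (m - 3)*(m - 2)^2*(m + 2)^2*(m + 1)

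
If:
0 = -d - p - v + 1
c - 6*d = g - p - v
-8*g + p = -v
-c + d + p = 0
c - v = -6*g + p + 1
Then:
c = 67/57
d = 17/57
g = 5/57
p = 50/57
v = -10/57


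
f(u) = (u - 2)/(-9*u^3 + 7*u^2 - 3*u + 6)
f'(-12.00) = 0.00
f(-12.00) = 0.00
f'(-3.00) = -0.01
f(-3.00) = -0.02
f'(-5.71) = -0.00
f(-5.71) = -0.00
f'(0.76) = -0.42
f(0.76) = -0.33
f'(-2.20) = -0.03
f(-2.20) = -0.03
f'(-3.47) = -0.01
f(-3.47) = -0.01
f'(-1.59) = -0.06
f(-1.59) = -0.06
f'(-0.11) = -0.09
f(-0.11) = -0.33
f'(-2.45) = -0.02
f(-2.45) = -0.02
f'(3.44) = 0.00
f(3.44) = -0.01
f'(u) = (u - 2)*(27*u^2 - 14*u + 3)/(-9*u^3 + 7*u^2 - 3*u + 6)^2 + 1/(-9*u^3 + 7*u^2 - 3*u + 6)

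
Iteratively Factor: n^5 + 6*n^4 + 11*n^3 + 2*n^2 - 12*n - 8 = (n + 2)*(n^4 + 4*n^3 + 3*n^2 - 4*n - 4) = (n - 1)*(n + 2)*(n^3 + 5*n^2 + 8*n + 4) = (n - 1)*(n + 2)^2*(n^2 + 3*n + 2) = (n - 1)*(n + 2)^3*(n + 1)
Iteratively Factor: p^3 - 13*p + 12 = (p + 4)*(p^2 - 4*p + 3) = (p - 1)*(p + 4)*(p - 3)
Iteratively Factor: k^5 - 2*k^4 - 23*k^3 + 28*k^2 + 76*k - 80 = (k - 5)*(k^4 + 3*k^3 - 8*k^2 - 12*k + 16) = (k - 5)*(k + 2)*(k^3 + k^2 - 10*k + 8) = (k - 5)*(k - 1)*(k + 2)*(k^2 + 2*k - 8) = (k - 5)*(k - 1)*(k + 2)*(k + 4)*(k - 2)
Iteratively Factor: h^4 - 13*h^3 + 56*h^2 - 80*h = (h - 4)*(h^3 - 9*h^2 + 20*h) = (h - 5)*(h - 4)*(h^2 - 4*h) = (h - 5)*(h - 4)^2*(h)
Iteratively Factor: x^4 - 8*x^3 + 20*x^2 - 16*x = (x - 2)*(x^3 - 6*x^2 + 8*x) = x*(x - 2)*(x^2 - 6*x + 8) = x*(x - 2)^2*(x - 4)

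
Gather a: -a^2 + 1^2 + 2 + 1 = 4 - a^2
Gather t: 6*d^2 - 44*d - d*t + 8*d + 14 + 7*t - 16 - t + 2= 6*d^2 - 36*d + t*(6 - d)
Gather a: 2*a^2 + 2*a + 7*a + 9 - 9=2*a^2 + 9*a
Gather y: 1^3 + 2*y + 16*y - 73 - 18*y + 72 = 0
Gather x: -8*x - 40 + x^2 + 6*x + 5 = x^2 - 2*x - 35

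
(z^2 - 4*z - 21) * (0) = 0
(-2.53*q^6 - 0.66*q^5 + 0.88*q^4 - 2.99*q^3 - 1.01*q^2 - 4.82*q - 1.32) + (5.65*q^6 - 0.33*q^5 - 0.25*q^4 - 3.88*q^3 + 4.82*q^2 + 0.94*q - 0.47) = 3.12*q^6 - 0.99*q^5 + 0.63*q^4 - 6.87*q^3 + 3.81*q^2 - 3.88*q - 1.79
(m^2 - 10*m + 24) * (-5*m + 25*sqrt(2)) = -5*m^3 + 25*sqrt(2)*m^2 + 50*m^2 - 250*sqrt(2)*m - 120*m + 600*sqrt(2)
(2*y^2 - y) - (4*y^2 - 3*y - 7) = -2*y^2 + 2*y + 7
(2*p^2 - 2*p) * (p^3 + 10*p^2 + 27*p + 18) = 2*p^5 + 18*p^4 + 34*p^3 - 18*p^2 - 36*p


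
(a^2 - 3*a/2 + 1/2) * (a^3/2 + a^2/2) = a^5/2 - a^4/4 - a^3/2 + a^2/4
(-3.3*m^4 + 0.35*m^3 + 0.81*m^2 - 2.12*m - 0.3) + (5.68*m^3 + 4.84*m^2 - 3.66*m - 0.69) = -3.3*m^4 + 6.03*m^3 + 5.65*m^2 - 5.78*m - 0.99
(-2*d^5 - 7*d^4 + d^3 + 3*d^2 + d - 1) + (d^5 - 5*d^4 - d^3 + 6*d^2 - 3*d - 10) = -d^5 - 12*d^4 + 9*d^2 - 2*d - 11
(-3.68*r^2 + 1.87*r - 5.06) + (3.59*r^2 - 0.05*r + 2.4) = -0.0900000000000003*r^2 + 1.82*r - 2.66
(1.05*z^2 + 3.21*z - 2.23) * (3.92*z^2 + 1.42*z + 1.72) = 4.116*z^4 + 14.0742*z^3 - 2.3774*z^2 + 2.3546*z - 3.8356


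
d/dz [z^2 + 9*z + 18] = 2*z + 9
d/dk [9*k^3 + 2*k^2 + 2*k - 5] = 27*k^2 + 4*k + 2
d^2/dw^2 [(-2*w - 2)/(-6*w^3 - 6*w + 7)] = 24*(6*(w + 1)*(3*w^2 + 1)^2 - (3*w^2 + 3*w*(w + 1) + 1)*(6*w^3 + 6*w - 7))/(6*w^3 + 6*w - 7)^3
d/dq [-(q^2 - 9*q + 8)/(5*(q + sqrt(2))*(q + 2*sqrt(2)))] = (-9*q^2 - 3*sqrt(2)*q^2 + 8*q + 24*sqrt(2) + 36)/(5*(q^4 + 6*sqrt(2)*q^3 + 26*q^2 + 24*sqrt(2)*q + 16))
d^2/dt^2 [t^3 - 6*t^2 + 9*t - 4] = 6*t - 12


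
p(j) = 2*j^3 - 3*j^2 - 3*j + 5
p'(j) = 6*j^2 - 6*j - 3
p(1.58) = 0.66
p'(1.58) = 2.50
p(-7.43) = -958.67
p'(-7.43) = 372.81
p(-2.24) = -25.81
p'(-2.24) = 40.55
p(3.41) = 39.19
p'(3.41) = 46.31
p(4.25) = 91.59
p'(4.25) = 79.88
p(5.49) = 229.05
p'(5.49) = 144.90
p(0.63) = 2.42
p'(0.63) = -4.40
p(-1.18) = 1.08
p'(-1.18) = 12.43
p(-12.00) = -3847.00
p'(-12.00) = 933.00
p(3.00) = 23.00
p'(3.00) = 33.00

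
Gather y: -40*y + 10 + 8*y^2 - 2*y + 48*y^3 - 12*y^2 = 48*y^3 - 4*y^2 - 42*y + 10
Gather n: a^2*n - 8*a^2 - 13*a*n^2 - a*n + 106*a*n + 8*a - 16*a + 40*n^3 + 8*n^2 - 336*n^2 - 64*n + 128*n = -8*a^2 - 8*a + 40*n^3 + n^2*(-13*a - 328) + n*(a^2 + 105*a + 64)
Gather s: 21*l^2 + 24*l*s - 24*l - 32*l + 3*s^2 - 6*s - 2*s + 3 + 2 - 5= 21*l^2 - 56*l + 3*s^2 + s*(24*l - 8)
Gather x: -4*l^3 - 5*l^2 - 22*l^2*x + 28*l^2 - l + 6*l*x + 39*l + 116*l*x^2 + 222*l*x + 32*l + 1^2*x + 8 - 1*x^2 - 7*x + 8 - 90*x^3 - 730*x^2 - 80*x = -4*l^3 + 23*l^2 + 70*l - 90*x^3 + x^2*(116*l - 731) + x*(-22*l^2 + 228*l - 86) + 16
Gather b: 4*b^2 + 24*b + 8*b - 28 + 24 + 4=4*b^2 + 32*b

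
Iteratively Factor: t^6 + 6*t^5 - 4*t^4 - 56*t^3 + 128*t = (t - 2)*(t^5 + 8*t^4 + 12*t^3 - 32*t^2 - 64*t) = (t - 2)*(t + 4)*(t^4 + 4*t^3 - 4*t^2 - 16*t) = (t - 2)*(t + 4)^2*(t^3 - 4*t) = (t - 2)^2*(t + 4)^2*(t^2 + 2*t) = (t - 2)^2*(t + 2)*(t + 4)^2*(t)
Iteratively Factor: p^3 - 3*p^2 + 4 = (p - 2)*(p^2 - p - 2) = (p - 2)^2*(p + 1)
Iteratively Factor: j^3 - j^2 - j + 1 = (j - 1)*(j^2 - 1) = (j - 1)*(j + 1)*(j - 1)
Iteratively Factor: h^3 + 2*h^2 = (h)*(h^2 + 2*h) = h^2*(h + 2)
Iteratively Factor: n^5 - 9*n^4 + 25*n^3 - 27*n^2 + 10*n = (n - 1)*(n^4 - 8*n^3 + 17*n^2 - 10*n) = (n - 2)*(n - 1)*(n^3 - 6*n^2 + 5*n) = (n - 2)*(n - 1)^2*(n^2 - 5*n) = n*(n - 2)*(n - 1)^2*(n - 5)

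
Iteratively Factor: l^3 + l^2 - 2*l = (l)*(l^2 + l - 2) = l*(l + 2)*(l - 1)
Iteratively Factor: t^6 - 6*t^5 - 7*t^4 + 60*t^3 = (t)*(t^5 - 6*t^4 - 7*t^3 + 60*t^2) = t^2*(t^4 - 6*t^3 - 7*t^2 + 60*t) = t^2*(t - 5)*(t^3 - t^2 - 12*t) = t^2*(t - 5)*(t - 4)*(t^2 + 3*t) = t^3*(t - 5)*(t - 4)*(t + 3)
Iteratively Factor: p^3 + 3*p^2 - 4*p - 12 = (p + 2)*(p^2 + p - 6) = (p - 2)*(p + 2)*(p + 3)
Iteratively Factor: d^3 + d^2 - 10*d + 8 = (d - 1)*(d^2 + 2*d - 8) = (d - 2)*(d - 1)*(d + 4)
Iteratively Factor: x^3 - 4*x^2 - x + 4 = (x - 4)*(x^2 - 1) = (x - 4)*(x - 1)*(x + 1)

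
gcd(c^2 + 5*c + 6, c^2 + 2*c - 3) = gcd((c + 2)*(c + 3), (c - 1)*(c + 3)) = c + 3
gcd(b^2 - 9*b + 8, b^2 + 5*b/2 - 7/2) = b - 1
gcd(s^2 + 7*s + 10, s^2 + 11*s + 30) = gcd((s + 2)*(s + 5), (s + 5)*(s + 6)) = s + 5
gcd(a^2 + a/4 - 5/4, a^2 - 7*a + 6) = a - 1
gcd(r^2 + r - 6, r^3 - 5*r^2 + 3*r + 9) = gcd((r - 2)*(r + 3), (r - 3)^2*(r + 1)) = 1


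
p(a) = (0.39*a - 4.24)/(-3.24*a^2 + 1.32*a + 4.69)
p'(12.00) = -0.00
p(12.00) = -0.00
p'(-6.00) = 0.02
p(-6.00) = 0.05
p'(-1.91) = 0.69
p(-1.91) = 0.52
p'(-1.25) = 10.69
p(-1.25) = 2.34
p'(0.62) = -0.50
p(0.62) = -0.94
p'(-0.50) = 2.07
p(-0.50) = -1.38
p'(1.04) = -3.02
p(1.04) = -1.50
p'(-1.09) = 108.62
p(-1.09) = 7.80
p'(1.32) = -43.01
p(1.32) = -4.73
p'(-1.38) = 4.38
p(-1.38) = 1.45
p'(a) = (0.39*a - 4.24)*(6.48*a - 1.32)/(-3.24*a^2 + 1.32*a + 4.69)^2 + 0.39/(-3.24*a^2 + 1.32*a + 4.69)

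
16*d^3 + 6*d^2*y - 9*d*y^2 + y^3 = (-8*d + y)*(-2*d + y)*(d + y)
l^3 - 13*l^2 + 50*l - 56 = (l - 7)*(l - 4)*(l - 2)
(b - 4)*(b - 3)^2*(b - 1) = b^4 - 11*b^3 + 43*b^2 - 69*b + 36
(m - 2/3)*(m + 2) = m^2 + 4*m/3 - 4/3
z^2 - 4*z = z*(z - 4)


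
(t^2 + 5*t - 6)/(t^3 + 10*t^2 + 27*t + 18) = (t - 1)/(t^2 + 4*t + 3)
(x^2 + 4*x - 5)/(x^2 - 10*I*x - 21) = (-x^2 - 4*x + 5)/(-x^2 + 10*I*x + 21)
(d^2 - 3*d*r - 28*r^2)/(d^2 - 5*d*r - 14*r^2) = (d + 4*r)/(d + 2*r)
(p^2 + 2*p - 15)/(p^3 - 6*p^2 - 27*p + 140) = (p - 3)/(p^2 - 11*p + 28)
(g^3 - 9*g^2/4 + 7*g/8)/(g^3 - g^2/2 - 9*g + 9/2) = g*(4*g - 7)/(4*(g^2 - 9))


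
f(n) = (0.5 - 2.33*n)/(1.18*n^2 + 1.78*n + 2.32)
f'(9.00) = 0.02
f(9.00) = -0.18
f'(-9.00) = 0.03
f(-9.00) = 0.26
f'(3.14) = 0.04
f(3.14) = -0.35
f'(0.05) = -1.09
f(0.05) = 0.16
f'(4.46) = 0.04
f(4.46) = -0.29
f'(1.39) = -0.05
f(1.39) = -0.39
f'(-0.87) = -1.15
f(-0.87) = 1.52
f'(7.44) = 0.02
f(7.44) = -0.21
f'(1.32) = -0.07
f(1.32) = -0.38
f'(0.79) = -0.28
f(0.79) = -0.30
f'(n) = (0.5 - 2.33*n)*(-2.36*n - 1.78)/(1.18*n^2 + 1.78*n + 2.32)^2 - 2.33/(1.18*n^2 + 1.78*n + 2.32)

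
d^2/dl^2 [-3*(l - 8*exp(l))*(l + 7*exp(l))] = 3*l*exp(l) + 672*exp(2*l) + 6*exp(l) - 6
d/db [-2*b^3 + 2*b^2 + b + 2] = -6*b^2 + 4*b + 1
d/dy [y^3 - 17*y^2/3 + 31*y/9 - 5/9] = 3*y^2 - 34*y/3 + 31/9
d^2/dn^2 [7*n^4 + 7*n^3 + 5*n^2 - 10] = 84*n^2 + 42*n + 10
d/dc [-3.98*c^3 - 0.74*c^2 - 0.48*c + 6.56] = -11.94*c^2 - 1.48*c - 0.48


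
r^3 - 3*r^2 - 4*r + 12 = (r - 3)*(r - 2)*(r + 2)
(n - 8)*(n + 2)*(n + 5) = n^3 - n^2 - 46*n - 80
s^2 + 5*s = s*(s + 5)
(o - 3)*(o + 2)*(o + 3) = o^3 + 2*o^2 - 9*o - 18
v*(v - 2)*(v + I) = v^3 - 2*v^2 + I*v^2 - 2*I*v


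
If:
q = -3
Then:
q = -3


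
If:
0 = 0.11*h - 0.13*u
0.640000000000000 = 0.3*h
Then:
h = 2.13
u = 1.81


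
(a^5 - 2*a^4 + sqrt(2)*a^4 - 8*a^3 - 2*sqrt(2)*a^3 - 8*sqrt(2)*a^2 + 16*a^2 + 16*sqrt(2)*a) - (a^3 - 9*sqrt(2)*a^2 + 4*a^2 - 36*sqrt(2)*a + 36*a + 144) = a^5 - 2*a^4 + sqrt(2)*a^4 - 9*a^3 - 2*sqrt(2)*a^3 + sqrt(2)*a^2 + 12*a^2 - 36*a + 52*sqrt(2)*a - 144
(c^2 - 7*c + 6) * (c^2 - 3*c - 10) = c^4 - 10*c^3 + 17*c^2 + 52*c - 60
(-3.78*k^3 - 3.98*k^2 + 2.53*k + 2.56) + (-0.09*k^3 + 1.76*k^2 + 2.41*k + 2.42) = -3.87*k^3 - 2.22*k^2 + 4.94*k + 4.98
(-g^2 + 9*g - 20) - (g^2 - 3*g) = -2*g^2 + 12*g - 20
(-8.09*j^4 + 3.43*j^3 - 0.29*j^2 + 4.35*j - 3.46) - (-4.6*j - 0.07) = -8.09*j^4 + 3.43*j^3 - 0.29*j^2 + 8.95*j - 3.39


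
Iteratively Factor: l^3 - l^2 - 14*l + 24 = (l - 3)*(l^2 + 2*l - 8) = (l - 3)*(l - 2)*(l + 4)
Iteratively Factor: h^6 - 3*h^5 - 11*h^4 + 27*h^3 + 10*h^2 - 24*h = (h - 4)*(h^5 + h^4 - 7*h^3 - h^2 + 6*h) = h*(h - 4)*(h^4 + h^3 - 7*h^2 - h + 6) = h*(h - 4)*(h - 1)*(h^3 + 2*h^2 - 5*h - 6) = h*(h - 4)*(h - 1)*(h + 3)*(h^2 - h - 2) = h*(h - 4)*(h - 2)*(h - 1)*(h + 3)*(h + 1)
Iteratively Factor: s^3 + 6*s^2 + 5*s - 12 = (s - 1)*(s^2 + 7*s + 12) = (s - 1)*(s + 3)*(s + 4)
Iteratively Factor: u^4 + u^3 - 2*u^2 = (u - 1)*(u^3 + 2*u^2) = (u - 1)*(u + 2)*(u^2) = u*(u - 1)*(u + 2)*(u)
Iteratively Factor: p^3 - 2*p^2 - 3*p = (p)*(p^2 - 2*p - 3) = p*(p + 1)*(p - 3)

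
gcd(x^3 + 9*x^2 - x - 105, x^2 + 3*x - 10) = x + 5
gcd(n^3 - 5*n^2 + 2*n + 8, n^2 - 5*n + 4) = n - 4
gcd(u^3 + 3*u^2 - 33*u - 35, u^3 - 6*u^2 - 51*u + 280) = u^2 + 2*u - 35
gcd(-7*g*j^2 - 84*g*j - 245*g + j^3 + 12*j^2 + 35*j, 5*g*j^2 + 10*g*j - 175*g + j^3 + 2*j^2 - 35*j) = j + 7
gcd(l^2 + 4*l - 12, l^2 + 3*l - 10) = l - 2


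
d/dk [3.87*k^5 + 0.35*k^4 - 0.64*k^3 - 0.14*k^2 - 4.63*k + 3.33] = 19.35*k^4 + 1.4*k^3 - 1.92*k^2 - 0.28*k - 4.63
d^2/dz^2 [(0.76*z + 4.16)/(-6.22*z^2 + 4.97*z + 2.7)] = ((0.76*z + 4.16)*(12.44*z - 4.97)*(24.88*z - 9.94) + (28.3632*z + 44.196)*(-6.22*z^2 + 4.97*z + 2.7))/(-6.22*z^2 + 4.97*z + 2.7)^3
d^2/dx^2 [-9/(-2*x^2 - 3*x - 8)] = 18*(-4*x^2 - 6*x + (4*x + 3)^2 - 16)/(2*x^2 + 3*x + 8)^3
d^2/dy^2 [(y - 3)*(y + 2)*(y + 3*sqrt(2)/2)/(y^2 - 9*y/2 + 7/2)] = 4*(25*y^3 + 21*sqrt(2)*y^3 - 171*sqrt(2)*y^2 - 147*y^2 + 399*y + 549*sqrt(2)*y - 624*sqrt(2) - 427)/(8*y^6 - 108*y^5 + 570*y^4 - 1485*y^3 + 1995*y^2 - 1323*y + 343)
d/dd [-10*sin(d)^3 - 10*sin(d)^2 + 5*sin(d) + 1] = 5*(-6*sin(d)^2 - 4*sin(d) + 1)*cos(d)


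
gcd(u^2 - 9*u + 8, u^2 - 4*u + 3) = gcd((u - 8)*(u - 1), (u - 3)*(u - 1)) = u - 1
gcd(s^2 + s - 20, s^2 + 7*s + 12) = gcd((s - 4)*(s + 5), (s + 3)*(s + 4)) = 1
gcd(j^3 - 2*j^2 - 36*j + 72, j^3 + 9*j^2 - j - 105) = 1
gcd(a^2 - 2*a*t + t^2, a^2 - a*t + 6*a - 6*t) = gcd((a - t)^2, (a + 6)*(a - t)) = -a + t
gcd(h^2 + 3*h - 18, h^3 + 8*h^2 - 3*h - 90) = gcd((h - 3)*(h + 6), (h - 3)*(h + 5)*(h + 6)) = h^2 + 3*h - 18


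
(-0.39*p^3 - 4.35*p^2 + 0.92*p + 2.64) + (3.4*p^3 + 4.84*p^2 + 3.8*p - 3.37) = 3.01*p^3 + 0.49*p^2 + 4.72*p - 0.73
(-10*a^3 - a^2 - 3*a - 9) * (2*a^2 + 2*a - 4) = -20*a^5 - 22*a^4 + 32*a^3 - 20*a^2 - 6*a + 36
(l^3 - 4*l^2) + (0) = l^3 - 4*l^2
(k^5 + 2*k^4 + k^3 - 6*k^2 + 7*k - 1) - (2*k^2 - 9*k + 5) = k^5 + 2*k^4 + k^3 - 8*k^2 + 16*k - 6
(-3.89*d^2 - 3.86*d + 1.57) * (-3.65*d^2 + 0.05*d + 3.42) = 14.1985*d^4 + 13.8945*d^3 - 19.2273*d^2 - 13.1227*d + 5.3694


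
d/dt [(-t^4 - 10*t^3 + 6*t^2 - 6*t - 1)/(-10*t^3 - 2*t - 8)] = (5*t^6 + 33*t^4 - 24*t^3 + 99*t^2 - 48*t + 23)/(2*(25*t^6 + 10*t^4 + 40*t^3 + t^2 + 8*t + 16))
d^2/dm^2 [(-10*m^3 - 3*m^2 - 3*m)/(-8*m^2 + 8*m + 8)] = 13*m*(2*m^2 + 3*m + 3)/(4*(m^6 - 3*m^5 + 5*m^3 - 3*m - 1))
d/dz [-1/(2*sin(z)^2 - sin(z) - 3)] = (4*sin(z) - 1)*cos(z)/(sin(z) + cos(2*z) + 2)^2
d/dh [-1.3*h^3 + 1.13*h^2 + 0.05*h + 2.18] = -3.9*h^2 + 2.26*h + 0.05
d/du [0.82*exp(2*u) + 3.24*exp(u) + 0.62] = (1.64*exp(u) + 3.24)*exp(u)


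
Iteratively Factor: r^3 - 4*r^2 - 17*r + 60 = (r - 3)*(r^2 - r - 20) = (r - 5)*(r - 3)*(r + 4)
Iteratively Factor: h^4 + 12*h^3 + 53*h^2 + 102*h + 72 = (h + 3)*(h^3 + 9*h^2 + 26*h + 24) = (h + 3)^2*(h^2 + 6*h + 8) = (h + 2)*(h + 3)^2*(h + 4)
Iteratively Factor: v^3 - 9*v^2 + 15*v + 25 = (v - 5)*(v^2 - 4*v - 5) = (v - 5)*(v + 1)*(v - 5)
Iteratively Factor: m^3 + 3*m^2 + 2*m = (m + 2)*(m^2 + m) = (m + 1)*(m + 2)*(m)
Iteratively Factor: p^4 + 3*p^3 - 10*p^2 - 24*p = (p + 4)*(p^3 - p^2 - 6*p) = (p + 2)*(p + 4)*(p^2 - 3*p) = (p - 3)*(p + 2)*(p + 4)*(p)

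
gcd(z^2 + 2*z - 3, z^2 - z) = z - 1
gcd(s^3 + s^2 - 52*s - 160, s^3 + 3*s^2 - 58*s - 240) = s^2 - 3*s - 40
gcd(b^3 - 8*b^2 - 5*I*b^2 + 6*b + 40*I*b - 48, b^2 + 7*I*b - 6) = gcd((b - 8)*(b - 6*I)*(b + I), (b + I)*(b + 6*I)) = b + I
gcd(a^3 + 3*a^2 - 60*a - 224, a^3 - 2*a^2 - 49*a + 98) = a + 7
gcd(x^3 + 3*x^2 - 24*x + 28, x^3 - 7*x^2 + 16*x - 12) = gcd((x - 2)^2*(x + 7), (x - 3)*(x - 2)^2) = x^2 - 4*x + 4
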